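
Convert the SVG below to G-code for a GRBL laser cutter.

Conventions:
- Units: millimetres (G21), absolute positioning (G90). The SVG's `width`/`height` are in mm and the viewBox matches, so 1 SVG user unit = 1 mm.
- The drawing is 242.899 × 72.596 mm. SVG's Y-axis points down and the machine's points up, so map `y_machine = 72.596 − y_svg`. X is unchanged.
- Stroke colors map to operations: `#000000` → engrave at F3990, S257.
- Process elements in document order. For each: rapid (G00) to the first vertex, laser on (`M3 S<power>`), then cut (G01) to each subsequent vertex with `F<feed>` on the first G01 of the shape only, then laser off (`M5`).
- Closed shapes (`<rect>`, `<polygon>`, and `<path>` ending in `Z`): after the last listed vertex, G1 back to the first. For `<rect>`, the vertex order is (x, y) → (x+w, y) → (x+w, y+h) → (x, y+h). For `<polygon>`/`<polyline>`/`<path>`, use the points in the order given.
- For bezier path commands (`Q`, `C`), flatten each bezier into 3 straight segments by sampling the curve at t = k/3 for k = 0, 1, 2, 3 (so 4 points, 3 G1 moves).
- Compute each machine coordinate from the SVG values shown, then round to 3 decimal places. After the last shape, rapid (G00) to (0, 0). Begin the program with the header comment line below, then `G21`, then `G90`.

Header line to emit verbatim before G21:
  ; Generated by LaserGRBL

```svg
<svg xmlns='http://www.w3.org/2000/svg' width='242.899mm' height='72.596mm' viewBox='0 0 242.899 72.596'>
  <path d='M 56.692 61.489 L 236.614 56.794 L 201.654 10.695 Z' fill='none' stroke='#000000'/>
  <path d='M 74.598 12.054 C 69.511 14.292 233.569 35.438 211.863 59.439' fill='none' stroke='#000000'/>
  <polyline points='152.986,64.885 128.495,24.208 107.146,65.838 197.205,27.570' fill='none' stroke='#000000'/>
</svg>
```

1 u = 1 mm; y_m = 72.596 − y.

[1] `<path>` closed polygon, #000000→engrave S257 F3990: (56.692,11.107) → (236.614,15.802) → (201.654,61.901) → (56.692,11.107) (closed)

[2] `<path>` cubic bezier, #000000→engrave S257 F3990: (74.598,60.542) → (112.748,52.596) → (184.792,35.612) → (211.863,13.157)

[3] `<polyline>` open polyline, #000000→engrave S257 F3990: (152.986,7.711) → (128.495,48.388) → (107.146,6.758) → (197.205,45.026)

; Generated by LaserGRBL
G21
G90
G00 X56.692 Y11.107
M3 S257
G01 X236.614 Y15.802 F3990
G01 X201.654 Y61.901
G01 X56.692 Y11.107
M5
G00 X74.598 Y60.542
M3 S257
G01 X112.748 Y52.596 F3990
G01 X184.792 Y35.612
G01 X211.863 Y13.157
M5
G00 X152.986 Y7.711
M3 S257
G01 X128.495 Y48.388 F3990
G01 X107.146 Y6.758
G01 X197.205 Y45.026
M5
G00 X0.000 Y0.000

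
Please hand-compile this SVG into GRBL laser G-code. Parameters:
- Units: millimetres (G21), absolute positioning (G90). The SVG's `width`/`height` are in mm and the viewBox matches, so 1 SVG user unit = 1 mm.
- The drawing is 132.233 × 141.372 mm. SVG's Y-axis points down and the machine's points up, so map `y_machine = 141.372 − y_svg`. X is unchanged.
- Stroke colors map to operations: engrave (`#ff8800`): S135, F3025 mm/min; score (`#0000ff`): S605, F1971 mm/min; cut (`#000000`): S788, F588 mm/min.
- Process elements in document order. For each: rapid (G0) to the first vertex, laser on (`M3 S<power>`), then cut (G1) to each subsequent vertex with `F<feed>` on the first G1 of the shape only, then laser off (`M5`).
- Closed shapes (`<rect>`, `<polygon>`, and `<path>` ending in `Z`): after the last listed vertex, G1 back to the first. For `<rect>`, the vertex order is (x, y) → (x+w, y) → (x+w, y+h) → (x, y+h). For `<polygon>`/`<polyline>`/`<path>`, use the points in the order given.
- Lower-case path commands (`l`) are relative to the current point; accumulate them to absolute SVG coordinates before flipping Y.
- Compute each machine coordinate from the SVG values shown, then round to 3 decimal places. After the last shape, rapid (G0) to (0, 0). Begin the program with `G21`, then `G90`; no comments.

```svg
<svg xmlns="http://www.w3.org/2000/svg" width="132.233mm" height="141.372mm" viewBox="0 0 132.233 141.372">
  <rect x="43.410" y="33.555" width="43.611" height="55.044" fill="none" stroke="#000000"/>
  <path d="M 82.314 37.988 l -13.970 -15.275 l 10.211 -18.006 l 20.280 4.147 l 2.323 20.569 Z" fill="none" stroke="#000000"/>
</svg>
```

viewBox `0 0 132.233 141.372` with mm width/height → 1 unit = 1 mm. Flip: y_m = 141.372 − y_svg.

**Shape 1** — `<rect>` rectangle, stroke `#000000` → cut (S788, F588). Machine vertices: (43.410,107.817) → (87.021,107.817) → (87.021,52.773) → (43.410,52.773) → (43.410,107.817). Closed: final G1 returns to the first vertex.

**Shape 2** — `<path>` regular polygon, stroke `#000000` → cut (S788, F588). Machine vertices: (82.314,103.384) → (68.344,118.659) → (78.555,136.665) → (98.835,132.518) → (101.158,111.949) → (82.314,103.384). Closed: final G1 returns to the first vertex.

G21
G90
G0 X43.410 Y107.817
M3 S788
G1 X87.021 Y107.817 F588
G1 X87.021 Y52.773
G1 X43.410 Y52.773
G1 X43.410 Y107.817
M5
G0 X82.314 Y103.384
M3 S788
G1 X68.344 Y118.659 F588
G1 X78.555 Y136.665
G1 X98.835 Y132.518
G1 X101.158 Y111.949
G1 X82.314 Y103.384
M5
G0 X0.000 Y0.000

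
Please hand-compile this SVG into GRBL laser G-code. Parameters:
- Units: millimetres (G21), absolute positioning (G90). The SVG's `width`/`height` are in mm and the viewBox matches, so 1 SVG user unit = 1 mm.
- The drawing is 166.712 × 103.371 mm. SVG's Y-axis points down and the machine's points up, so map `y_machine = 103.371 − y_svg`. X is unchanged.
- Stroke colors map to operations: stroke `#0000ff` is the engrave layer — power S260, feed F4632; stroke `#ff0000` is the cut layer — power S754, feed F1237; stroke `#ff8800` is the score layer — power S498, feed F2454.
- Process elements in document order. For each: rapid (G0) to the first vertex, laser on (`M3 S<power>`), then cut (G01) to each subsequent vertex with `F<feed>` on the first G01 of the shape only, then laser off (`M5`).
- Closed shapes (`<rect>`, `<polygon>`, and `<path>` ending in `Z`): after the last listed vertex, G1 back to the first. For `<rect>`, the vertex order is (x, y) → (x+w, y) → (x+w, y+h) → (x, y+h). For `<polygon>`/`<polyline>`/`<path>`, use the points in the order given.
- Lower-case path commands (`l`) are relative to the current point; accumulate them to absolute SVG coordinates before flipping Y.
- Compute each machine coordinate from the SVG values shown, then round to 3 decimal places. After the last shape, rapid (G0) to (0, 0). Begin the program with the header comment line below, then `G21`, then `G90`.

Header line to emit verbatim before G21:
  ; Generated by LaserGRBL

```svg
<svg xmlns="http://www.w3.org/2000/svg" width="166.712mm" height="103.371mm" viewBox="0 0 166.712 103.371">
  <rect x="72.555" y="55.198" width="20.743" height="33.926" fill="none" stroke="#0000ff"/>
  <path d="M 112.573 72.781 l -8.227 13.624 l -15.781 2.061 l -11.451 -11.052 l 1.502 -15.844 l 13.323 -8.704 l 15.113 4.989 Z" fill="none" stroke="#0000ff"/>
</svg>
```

viewBox `0 0 166.712 103.371` with mm width/height → 1 unit = 1 mm. Flip: y_m = 103.371 − y_svg.

**Shape 1** — `<rect>` rectangle, stroke `#0000ff` → engrave (S260, F4632). Machine vertices: (72.555,48.173) → (93.298,48.173) → (93.298,14.247) → (72.555,14.247) → (72.555,48.173). Closed: final G1 returns to the first vertex.

**Shape 2** — `<path>` regular polygon, stroke `#0000ff` → engrave (S260, F4632). Machine vertices: (112.573,30.590) → (104.346,16.966) → (88.565,14.905) → (77.114,25.957) → (78.616,41.801) → (91.939,50.505) → (107.052,45.516) → (112.573,30.590). Closed: final G1 returns to the first vertex.

; Generated by LaserGRBL
G21
G90
G0 X72.555 Y48.173
M3 S260
G01 X93.298 Y48.173 F4632
G01 X93.298 Y14.247
G01 X72.555 Y14.247
G01 X72.555 Y48.173
M5
G0 X112.573 Y30.590
M3 S260
G01 X104.346 Y16.966 F4632
G01 X88.565 Y14.905
G01 X77.114 Y25.957
G01 X78.616 Y41.801
G01 X91.939 Y50.505
G01 X107.052 Y45.516
G01 X112.573 Y30.590
M5
G0 X0.000 Y0.000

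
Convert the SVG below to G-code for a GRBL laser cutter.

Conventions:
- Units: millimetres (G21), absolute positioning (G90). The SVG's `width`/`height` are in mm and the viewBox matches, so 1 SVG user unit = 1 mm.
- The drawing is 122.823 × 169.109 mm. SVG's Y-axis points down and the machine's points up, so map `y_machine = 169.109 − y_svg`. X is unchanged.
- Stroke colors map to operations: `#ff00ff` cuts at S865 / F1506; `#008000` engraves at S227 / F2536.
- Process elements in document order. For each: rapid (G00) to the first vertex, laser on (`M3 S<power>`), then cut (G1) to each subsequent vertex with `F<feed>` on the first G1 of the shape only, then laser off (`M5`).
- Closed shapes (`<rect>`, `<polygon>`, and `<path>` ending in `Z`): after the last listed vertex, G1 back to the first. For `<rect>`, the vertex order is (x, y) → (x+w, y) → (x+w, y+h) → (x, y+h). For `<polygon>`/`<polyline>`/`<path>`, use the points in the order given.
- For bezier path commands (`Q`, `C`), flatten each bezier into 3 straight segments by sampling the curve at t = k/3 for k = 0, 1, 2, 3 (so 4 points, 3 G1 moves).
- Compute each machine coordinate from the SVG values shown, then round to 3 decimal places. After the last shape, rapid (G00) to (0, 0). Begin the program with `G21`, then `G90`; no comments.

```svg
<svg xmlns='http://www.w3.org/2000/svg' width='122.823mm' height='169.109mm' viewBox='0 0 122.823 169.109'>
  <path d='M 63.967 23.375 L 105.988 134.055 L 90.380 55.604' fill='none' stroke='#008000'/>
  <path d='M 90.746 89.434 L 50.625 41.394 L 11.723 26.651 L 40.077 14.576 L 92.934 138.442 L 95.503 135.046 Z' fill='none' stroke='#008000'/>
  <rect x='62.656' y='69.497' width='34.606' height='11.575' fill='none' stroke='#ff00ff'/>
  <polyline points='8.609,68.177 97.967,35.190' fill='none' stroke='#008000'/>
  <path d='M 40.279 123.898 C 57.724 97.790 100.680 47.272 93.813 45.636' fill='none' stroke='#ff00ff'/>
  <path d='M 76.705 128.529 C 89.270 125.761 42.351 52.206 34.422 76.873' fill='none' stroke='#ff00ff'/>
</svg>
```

G21
G90
G00 X63.967 Y145.734
M3 S227
G1 X105.988 Y35.054 F2536
G1 X90.380 Y113.505
M5
G00 X90.746 Y79.675
M3 S227
G1 X50.625 Y127.715 F2536
G1 X11.723 Y142.458
G1 X40.077 Y154.533
G1 X92.934 Y30.667
G1 X95.503 Y34.063
G1 X90.746 Y79.675
M5
G00 X62.656 Y99.612
M3 S865
G1 X97.262 Y99.612 F1506
G1 X97.262 Y88.037
G1 X62.656 Y88.037
G1 X62.656 Y99.612
M5
G00 X8.609 Y100.932
M3 S227
G1 X97.967 Y133.919 F2536
M5
G00 X40.279 Y45.211
M3 S865
G1 X63.438 Y76.741 F1506
G1 X86.862 Y108.258
G1 X93.813 Y123.473
M5
G00 X76.705 Y40.580
M3 S865
G1 X73.089 Y60.684 F1506
G1 X51.700 Y90.422
G1 X34.422 Y92.236
M5
G00 X0.000 Y0.000

viewBox `0 0 122.823 169.109` with mm width/height → 1 unit = 1 mm. Flip: y_m = 169.109 − y_svg.

**Shape 1** — `<path>` open polyline, stroke `#008000` → engrave (S227, F2536). Machine vertices: (63.967,145.734) → (105.988,35.054) → (90.380,113.505). Open path.

**Shape 2** — `<path>` closed polygon, stroke `#008000` → engrave (S227, F2536). Machine vertices: (90.746,79.675) → (50.625,127.715) → (11.723,142.458) → (40.077,154.533) → (92.934,30.667) → (95.503,34.063) → (90.746,79.675). Closed: final G1 returns to the first vertex.

**Shape 3** — `<rect>` rectangle, stroke `#ff00ff` → cut (S865, F1506). Machine vertices: (62.656,99.612) → (97.262,99.612) → (97.262,88.037) → (62.656,88.037) → (62.656,99.612). Closed: final G1 returns to the first vertex.

**Shape 4** — `<polyline>` line segment, stroke `#008000` → engrave (S227, F2536). Machine vertices: (8.609,100.932) → (97.967,133.919). Open path.

**Shape 5** — `<path>` cubic bezier, stroke `#ff00ff` → cut (S865, F1506). Control points (SVG): P0=(40.279,123.898), P1=(57.724,97.790), P2=(100.680,47.272), P3=(93.813,45.636); sampled at t=k/3. Machine vertices: (40.279,45.211) → (63.438,76.741) → (86.862,108.258) → (93.813,123.473). Open path.

**Shape 6** — `<path>` cubic bezier, stroke `#ff00ff` → cut (S865, F1506). Control points (SVG): P0=(76.705,128.529), P1=(89.270,125.761), P2=(42.351,52.206), P3=(34.422,76.873); sampled at t=k/3. Machine vertices: (76.705,40.580) → (73.089,60.684) → (51.700,90.422) → (34.422,92.236). Open path.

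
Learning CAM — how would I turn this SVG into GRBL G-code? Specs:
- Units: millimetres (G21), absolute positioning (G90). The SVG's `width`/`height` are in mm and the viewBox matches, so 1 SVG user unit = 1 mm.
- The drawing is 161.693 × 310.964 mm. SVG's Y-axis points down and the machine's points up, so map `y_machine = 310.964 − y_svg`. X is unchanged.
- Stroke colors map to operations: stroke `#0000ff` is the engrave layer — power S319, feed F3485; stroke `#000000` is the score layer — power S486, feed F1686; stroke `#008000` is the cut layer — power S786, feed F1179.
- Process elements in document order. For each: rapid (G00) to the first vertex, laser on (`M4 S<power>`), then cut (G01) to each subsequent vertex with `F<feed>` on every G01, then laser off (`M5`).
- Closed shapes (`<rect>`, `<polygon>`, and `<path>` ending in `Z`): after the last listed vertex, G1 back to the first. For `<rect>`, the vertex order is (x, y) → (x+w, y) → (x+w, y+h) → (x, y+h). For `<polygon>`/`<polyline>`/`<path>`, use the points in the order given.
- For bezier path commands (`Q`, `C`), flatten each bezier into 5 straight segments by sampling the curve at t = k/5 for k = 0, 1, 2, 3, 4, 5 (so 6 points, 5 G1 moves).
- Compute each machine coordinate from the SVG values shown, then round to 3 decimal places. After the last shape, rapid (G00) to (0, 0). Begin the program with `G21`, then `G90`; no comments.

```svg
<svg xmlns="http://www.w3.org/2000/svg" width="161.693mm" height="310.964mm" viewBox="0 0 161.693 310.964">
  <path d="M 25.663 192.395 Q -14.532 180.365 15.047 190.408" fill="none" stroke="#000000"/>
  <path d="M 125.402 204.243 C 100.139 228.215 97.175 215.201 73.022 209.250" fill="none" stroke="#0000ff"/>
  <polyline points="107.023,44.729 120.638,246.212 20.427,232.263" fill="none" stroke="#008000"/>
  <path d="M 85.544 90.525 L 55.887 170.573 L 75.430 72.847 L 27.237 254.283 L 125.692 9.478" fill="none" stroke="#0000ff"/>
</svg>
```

G21
G90
G00 X25.663 Y118.569
M4 S486
G01 X12.376 Y122.498 F1686
G01 X4.671 Y124.661 F1686
G01 X2.548 Y125.059 F1686
G01 X6.006 Y123.690 F1686
G01 X15.047 Y120.556 F1686
M5
G00 X125.402 Y106.721
M4 S319
G01 X112.572 Y96.424 F3485
G01 X103.007 Y92.889 F3485
G01 X94.618 Y94.002 F3485
G01 X85.319 Y97.648 F3485
G01 X73.022 Y101.714 F3485
M5
G00 X107.023 Y266.235
M4 S786
G01 X120.638 Y64.752 F1179
G01 X20.427 Y78.701 F1179
M5
G00 X85.544 Y220.439
M4 S319
G01 X55.887 Y140.391 F3485
G01 X75.430 Y238.117 F3485
G01 X27.237 Y56.681 F3485
G01 X125.692 Y301.486 F3485
M5
G00 X0.000 Y0.000

Since the viewBox matches the mm dimensions, user units are millimetres directly. The only transform is the Y-flip y_m = 310.964 − y_svg.

Shape 1 is a quadratic bezier drawn with `<path>`. Its stroke #000000 means score at S486, F1686. After flipping Y the toolpath is (25.663,118.569) → (12.376,122.498) → (4.671,124.661) → (2.548,125.059) → (6.006,123.690) → (15.047,120.556).

Shape 2 is a cubic bezier drawn with `<path>`. Its stroke #0000ff means engrave at S319, F3485. After flipping Y the toolpath is (125.402,106.721) → (112.572,96.424) → (103.007,92.889) → (94.618,94.002) → (85.319,97.648) → (73.022,101.714).

Shape 3 is a open polyline drawn with `<polyline>`. Its stroke #008000 means cut at S786, F1179. After flipping Y the toolpath is (107.023,266.235) → (120.638,64.752) → (20.427,78.701).

Shape 4 is a open polyline drawn with `<path>`. Its stroke #0000ff means engrave at S319, F3485. After flipping Y the toolpath is (85.544,220.439) → (55.887,140.391) → (75.430,238.117) → (27.237,56.681) → (125.692,301.486).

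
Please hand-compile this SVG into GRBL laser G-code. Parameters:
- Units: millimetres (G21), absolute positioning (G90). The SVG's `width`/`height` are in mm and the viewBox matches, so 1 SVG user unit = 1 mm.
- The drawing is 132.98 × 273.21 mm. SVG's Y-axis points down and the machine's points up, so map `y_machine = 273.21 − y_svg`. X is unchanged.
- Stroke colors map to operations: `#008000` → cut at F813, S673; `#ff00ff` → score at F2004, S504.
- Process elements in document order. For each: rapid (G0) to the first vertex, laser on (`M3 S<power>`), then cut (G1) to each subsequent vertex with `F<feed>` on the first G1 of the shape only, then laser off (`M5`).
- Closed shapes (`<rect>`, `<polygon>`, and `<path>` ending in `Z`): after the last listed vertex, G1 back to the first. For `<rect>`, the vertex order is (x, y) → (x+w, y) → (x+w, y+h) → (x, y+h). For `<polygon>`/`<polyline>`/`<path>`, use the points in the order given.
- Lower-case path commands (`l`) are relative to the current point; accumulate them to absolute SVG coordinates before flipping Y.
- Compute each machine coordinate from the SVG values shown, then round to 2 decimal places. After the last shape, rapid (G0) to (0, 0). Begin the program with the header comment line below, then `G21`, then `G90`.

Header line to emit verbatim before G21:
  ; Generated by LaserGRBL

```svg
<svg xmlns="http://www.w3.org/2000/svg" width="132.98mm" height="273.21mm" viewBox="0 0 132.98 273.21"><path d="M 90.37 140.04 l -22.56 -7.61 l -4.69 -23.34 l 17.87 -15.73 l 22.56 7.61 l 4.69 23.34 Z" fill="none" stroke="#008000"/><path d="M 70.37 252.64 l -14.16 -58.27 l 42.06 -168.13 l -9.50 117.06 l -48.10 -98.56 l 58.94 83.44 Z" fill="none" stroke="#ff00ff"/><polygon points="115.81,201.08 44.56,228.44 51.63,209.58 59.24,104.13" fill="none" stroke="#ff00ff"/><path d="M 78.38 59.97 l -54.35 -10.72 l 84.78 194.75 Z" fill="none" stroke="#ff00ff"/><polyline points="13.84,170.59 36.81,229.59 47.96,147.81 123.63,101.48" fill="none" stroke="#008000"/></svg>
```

; Generated by LaserGRBL
G21
G90
G0 X90.37 Y133.17
M3 S673
G1 X67.81 Y140.78 F813
G1 X63.12 Y164.12
G1 X80.99 Y179.85
G1 X103.55 Y172.24
G1 X108.24 Y148.90
G1 X90.37 Y133.17
M5
G0 X70.37 Y20.57
M3 S504
G1 X56.21 Y78.84 F2004
G1 X98.27 Y246.97
G1 X88.77 Y129.91
G1 X40.67 Y228.47
G1 X99.61 Y145.03
G1 X70.37 Y20.57
M5
G0 X115.81 Y72.13
M3 S504
G1 X44.56 Y44.77 F2004
G1 X51.63 Y63.63
G1 X59.24 Y169.08
G1 X115.81 Y72.13
M5
G0 X78.38 Y213.24
M3 S504
G1 X24.03 Y223.96 F2004
G1 X108.81 Y29.21
G1 X78.38 Y213.24
M5
G0 X13.84 Y102.62
M3 S673
G1 X36.81 Y43.62 F813
G1 X47.96 Y125.40
G1 X123.63 Y171.73
M5
G0 X0.00 Y0.00

1 u = 1 mm; y_m = 273.21 − y.

[1] `<path>` regular polygon, #008000→cut S673 F813: (90.37,133.17) → (67.81,140.78) → (63.12,164.12) → (80.99,179.85) → (103.55,172.24) → (108.24,148.90) → (90.37,133.17) (closed)

[2] `<path>` closed polygon, #ff00ff→score S504 F2004: (70.37,20.57) → (56.21,78.84) → (98.27,246.97) → (88.77,129.91) → (40.67,228.47) → (99.61,145.03) → (70.37,20.57) (closed)

[3] `<polygon>` closed polygon, #ff00ff→score S504 F2004: (115.81,72.13) → (44.56,44.77) → (51.63,63.63) → (59.24,169.08) → (115.81,72.13) (closed)

[4] `<path>` closed polygon, #ff00ff→score S504 F2004: (78.38,213.24) → (24.03,223.96) → (108.81,29.21) → (78.38,213.24) (closed)

[5] `<polyline>` open polyline, #008000→cut S673 F813: (13.84,102.62) → (36.81,43.62) → (47.96,125.40) → (123.63,171.73)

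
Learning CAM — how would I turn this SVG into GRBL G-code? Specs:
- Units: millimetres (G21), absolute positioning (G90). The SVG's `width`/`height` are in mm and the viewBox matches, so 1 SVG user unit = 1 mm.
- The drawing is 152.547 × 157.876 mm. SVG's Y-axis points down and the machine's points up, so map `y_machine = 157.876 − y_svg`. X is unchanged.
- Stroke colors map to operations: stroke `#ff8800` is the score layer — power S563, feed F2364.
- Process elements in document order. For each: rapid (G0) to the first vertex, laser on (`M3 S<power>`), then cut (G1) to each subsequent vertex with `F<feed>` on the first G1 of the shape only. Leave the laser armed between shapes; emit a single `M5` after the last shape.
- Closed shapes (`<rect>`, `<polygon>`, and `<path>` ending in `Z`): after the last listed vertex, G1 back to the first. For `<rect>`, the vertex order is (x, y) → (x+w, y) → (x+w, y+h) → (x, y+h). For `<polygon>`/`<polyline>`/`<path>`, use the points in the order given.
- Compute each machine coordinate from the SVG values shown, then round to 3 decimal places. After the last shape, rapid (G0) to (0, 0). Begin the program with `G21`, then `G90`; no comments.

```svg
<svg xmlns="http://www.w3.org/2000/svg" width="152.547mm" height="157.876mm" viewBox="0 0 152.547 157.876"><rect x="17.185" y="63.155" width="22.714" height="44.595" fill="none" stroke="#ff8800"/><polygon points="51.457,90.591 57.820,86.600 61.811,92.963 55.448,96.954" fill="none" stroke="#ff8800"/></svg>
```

viewBox `0 0 152.547 157.876` with mm width/height → 1 unit = 1 mm. Flip: y_m = 157.876 − y_svg.

**Shape 1** — `<rect>` rectangle, stroke `#ff8800` → score (S563, F2364). Machine vertices: (17.185,94.721) → (39.899,94.721) → (39.899,50.126) → (17.185,50.126) → (17.185,94.721). Closed: final G1 returns to the first vertex.

**Shape 2** — `<polygon>` regular polygon, stroke `#ff8800` → score (S563, F2364). Machine vertices: (51.457,67.285) → (57.820,71.276) → (61.811,64.913) → (55.448,60.922) → (51.457,67.285). Closed: final G1 returns to the first vertex.

G21
G90
G0 X17.185 Y94.721
M3 S563
G1 X39.899 Y94.721 F2364
G1 X39.899 Y50.126
G1 X17.185 Y50.126
G1 X17.185 Y94.721
G0 X51.457 Y67.285
M3 S563
G1 X57.820 Y71.276 F2364
G1 X61.811 Y64.913
G1 X55.448 Y60.922
G1 X51.457 Y67.285
M5
G0 X0.000 Y0.000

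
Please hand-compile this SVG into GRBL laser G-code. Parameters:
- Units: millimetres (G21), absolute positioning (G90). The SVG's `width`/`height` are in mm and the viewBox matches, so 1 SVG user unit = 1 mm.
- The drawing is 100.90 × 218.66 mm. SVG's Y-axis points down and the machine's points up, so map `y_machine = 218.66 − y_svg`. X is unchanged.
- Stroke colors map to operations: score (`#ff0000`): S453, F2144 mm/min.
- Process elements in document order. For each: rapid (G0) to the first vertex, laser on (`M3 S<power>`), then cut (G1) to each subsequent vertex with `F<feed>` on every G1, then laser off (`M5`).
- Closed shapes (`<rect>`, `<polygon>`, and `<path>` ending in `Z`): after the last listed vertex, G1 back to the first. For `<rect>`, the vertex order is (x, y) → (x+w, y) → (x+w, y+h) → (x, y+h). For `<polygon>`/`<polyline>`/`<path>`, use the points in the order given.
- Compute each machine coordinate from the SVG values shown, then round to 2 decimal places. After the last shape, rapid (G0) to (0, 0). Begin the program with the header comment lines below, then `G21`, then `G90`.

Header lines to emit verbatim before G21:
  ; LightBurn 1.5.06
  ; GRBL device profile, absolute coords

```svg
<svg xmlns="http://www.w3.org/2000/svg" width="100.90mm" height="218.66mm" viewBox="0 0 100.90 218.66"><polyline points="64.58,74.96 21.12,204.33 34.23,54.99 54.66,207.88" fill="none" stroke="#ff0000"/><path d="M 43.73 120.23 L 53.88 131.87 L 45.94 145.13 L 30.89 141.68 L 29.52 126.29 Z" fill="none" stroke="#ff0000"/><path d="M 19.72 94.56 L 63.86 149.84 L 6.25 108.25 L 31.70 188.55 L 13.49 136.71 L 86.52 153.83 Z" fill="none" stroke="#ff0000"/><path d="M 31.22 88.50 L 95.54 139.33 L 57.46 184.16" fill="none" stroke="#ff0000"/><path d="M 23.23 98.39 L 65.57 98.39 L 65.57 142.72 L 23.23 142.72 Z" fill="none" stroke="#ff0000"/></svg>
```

; LightBurn 1.5.06
; GRBL device profile, absolute coords
G21
G90
G0 X64.58 Y143.70
M3 S453
G1 X21.12 Y14.33 F2144
G1 X34.23 Y163.67 F2144
G1 X54.66 Y10.78 F2144
M5
G0 X43.73 Y98.43
M3 S453
G1 X53.88 Y86.79 F2144
G1 X45.94 Y73.53 F2144
G1 X30.89 Y76.98 F2144
G1 X29.52 Y92.37 F2144
G1 X43.73 Y98.43 F2144
M5
G0 X19.72 Y124.10
M3 S453
G1 X63.86 Y68.82 F2144
G1 X6.25 Y110.41 F2144
G1 X31.70 Y30.11 F2144
G1 X13.49 Y81.95 F2144
G1 X86.52 Y64.83 F2144
G1 X19.72 Y124.10 F2144
M5
G0 X31.22 Y130.16
M3 S453
G1 X95.54 Y79.33 F2144
G1 X57.46 Y34.50 F2144
M5
G0 X23.23 Y120.27
M3 S453
G1 X65.57 Y120.27 F2144
G1 X65.57 Y75.94 F2144
G1 X23.23 Y75.94 F2144
G1 X23.23 Y120.27 F2144
M5
G0 X0.00 Y0.00

viewBox `0 0 100.90 218.66` with mm width/height → 1 unit = 1 mm. Flip: y_m = 218.66 − y_svg.

**Shape 1** — `<polyline>` open polyline, stroke `#ff0000` → score (S453, F2144). Machine vertices: (64.58,143.70) → (21.12,14.33) → (34.23,163.67) → (54.66,10.78). Open path.

**Shape 2** — `<path>` regular polygon, stroke `#ff0000` → score (S453, F2144). Machine vertices: (43.73,98.43) → (53.88,86.79) → (45.94,73.53) → (30.89,76.98) → (29.52,92.37) → (43.73,98.43). Closed: final G1 returns to the first vertex.

**Shape 3** — `<path>` closed polygon, stroke `#ff0000` → score (S453, F2144). Machine vertices: (19.72,124.10) → (63.86,68.82) → (6.25,110.41) → (31.70,30.11) → (13.49,81.95) → (86.52,64.83) → (19.72,124.10). Closed: final G1 returns to the first vertex.

**Shape 4** — `<path>` open polyline, stroke `#ff0000` → score (S453, F2144). Machine vertices: (31.22,130.16) → (95.54,79.33) → (57.46,34.50). Open path.

**Shape 5** — `<path>` rectangle, stroke `#ff0000` → score (S453, F2144). Machine vertices: (23.23,120.27) → (65.57,120.27) → (65.57,75.94) → (23.23,75.94) → (23.23,120.27). Closed: final G1 returns to the first vertex.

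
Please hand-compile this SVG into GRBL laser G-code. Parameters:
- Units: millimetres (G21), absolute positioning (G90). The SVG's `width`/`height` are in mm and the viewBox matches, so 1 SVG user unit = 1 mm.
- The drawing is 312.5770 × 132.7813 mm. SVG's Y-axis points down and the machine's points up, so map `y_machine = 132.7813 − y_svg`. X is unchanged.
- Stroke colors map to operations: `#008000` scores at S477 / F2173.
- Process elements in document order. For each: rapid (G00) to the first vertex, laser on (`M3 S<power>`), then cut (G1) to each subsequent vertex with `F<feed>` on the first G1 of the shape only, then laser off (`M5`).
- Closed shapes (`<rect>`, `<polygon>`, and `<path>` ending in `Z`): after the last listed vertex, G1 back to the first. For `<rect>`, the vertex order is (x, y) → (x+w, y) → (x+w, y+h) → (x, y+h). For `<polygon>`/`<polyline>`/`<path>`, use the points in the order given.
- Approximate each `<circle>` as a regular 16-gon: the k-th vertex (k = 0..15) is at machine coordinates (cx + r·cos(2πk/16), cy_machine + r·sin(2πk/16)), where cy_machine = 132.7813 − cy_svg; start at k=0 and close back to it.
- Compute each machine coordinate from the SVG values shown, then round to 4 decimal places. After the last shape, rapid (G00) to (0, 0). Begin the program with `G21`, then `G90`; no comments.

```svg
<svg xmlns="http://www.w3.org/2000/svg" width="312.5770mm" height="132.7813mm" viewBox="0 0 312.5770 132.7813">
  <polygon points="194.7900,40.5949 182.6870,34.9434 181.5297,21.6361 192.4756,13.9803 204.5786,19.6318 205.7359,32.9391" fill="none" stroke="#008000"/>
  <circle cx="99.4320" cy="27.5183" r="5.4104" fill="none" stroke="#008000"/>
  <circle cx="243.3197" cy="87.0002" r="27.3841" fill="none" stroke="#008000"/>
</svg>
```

G21
G90
G00 X194.7900 Y92.1864
M3 S477
G1 X182.6870 Y97.8379 F2173
G1 X181.5297 Y111.1452
G1 X192.4756 Y118.8010
G1 X204.5786 Y113.1495
G1 X205.7359 Y99.8422
G1 X194.7900 Y92.1864
M5
G00 X104.8424 Y105.2630
M3 S477
G1 X104.4306 Y107.3335 F2173
G1 X103.2577 Y109.0887
G1 X101.5025 Y110.2616
G1 X99.4320 Y110.6734
G1 X97.3615 Y110.2616
G1 X95.6063 Y109.0887
G1 X94.4334 Y107.3335
G1 X94.0216 Y105.2630
G1 X94.4334 Y103.1925
G1 X95.6063 Y101.4373
G1 X97.3615 Y100.2644
G1 X99.4320 Y99.8526
G1 X101.5025 Y100.2644
G1 X103.2577 Y101.4373
G1 X104.4306 Y103.1925
G1 X104.8424 Y105.2630
M5
G00 X270.7038 Y45.7811
M3 S477
G1 X268.6193 Y56.2605 F2173
G1 X262.6832 Y65.1446
G1 X253.7991 Y71.0807
G1 X243.3197 Y73.1652
G1 X232.8403 Y71.0807
G1 X223.9562 Y65.1446
G1 X218.0201 Y56.2605
G1 X215.9356 Y45.7811
G1 X218.0201 Y35.3017
G1 X223.9562 Y26.4176
G1 X232.8403 Y20.4815
G1 X243.3197 Y18.3970
G1 X253.7991 Y20.4815
G1 X262.6832 Y26.4176
G1 X268.6193 Y35.3017
G1 X270.7038 Y45.7811
M5
G00 X0.0000 Y0.0000

Since the viewBox matches the mm dimensions, user units are millimetres directly. The only transform is the Y-flip y_m = 132.7813 − y_svg.

Shape 1 is a regular polygon drawn with `<polygon>`. Its stroke #008000 means score at S477, F2173. After flipping Y the toolpath is (194.7900,92.1864) → (182.6870,97.8379) → (181.5297,111.1452) → (192.4756,118.8010) → (204.5786,113.1495) → (205.7359,99.8422) → (194.7900,92.1864), returning to the start.

Shape 2 is a circle drawn with `<circle>`. Its stroke #008000 means score at S477, F2173. After flipping Y the toolpath is (104.8424,105.2630) → (104.4306,107.3335) → (103.2577,109.0887) → (101.5025,110.2616) → (99.4320,110.6734) → (97.3615,110.2616) → (95.6063,109.0887) → (94.4334,107.3335) → (94.0216,105.2630) → (94.4334,103.1925) → (95.6063,101.4373) → (97.3615,100.2644) → (99.4320,99.8526) → (101.5025,100.2644) → (103.2577,101.4373) → (104.4306,103.1925) → (104.8424,105.2630), returning to the start.

Shape 3 is a circle drawn with `<circle>`. Its stroke #008000 means score at S477, F2173. After flipping Y the toolpath is (270.7038,45.7811) → (268.6193,56.2605) → (262.6832,65.1446) → (253.7991,71.0807) → (243.3197,73.1652) → (232.8403,71.0807) → (223.9562,65.1446) → (218.0201,56.2605) → (215.9356,45.7811) → (218.0201,35.3017) → (223.9562,26.4176) → (232.8403,20.4815) → (243.3197,18.3970) → (253.7991,20.4815) → (262.6832,26.4176) → (268.6193,35.3017) → (270.7038,45.7811), returning to the start.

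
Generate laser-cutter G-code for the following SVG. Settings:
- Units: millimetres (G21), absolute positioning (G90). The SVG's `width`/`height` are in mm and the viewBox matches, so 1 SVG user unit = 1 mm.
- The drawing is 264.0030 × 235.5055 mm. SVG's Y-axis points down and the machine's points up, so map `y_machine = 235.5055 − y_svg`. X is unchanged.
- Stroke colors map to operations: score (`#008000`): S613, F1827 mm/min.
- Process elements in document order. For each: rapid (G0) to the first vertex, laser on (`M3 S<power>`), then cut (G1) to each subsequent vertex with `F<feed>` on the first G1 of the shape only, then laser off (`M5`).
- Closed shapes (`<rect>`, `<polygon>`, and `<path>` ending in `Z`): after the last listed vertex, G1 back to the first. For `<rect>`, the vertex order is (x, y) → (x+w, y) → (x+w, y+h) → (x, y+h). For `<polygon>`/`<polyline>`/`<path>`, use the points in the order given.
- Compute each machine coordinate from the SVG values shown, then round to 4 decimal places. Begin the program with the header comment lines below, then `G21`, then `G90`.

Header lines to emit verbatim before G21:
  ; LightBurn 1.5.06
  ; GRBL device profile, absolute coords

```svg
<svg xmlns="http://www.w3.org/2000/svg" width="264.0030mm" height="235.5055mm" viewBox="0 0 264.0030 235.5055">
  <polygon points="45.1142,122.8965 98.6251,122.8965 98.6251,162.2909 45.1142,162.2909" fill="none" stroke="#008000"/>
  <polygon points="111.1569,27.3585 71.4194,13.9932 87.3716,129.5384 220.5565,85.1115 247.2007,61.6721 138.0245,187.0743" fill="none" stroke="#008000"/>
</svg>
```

Since the viewBox matches the mm dimensions, user units are millimetres directly. The only transform is the Y-flip y_m = 235.5055 − y_svg.

Shape 1 is a rectangle drawn with `<polygon>`. Its stroke #008000 means score at S613, F1827. After flipping Y the toolpath is (45.1142,112.6090) → (98.6251,112.6090) → (98.6251,73.2146) → (45.1142,73.2146) → (45.1142,112.6090), returning to the start.

Shape 2 is a closed polygon drawn with `<polygon>`. Its stroke #008000 means score at S613, F1827. After flipping Y the toolpath is (111.1569,208.1470) → (71.4194,221.5123) → (87.3716,105.9671) → (220.5565,150.3940) → (247.2007,173.8334) → (138.0245,48.4312) → (111.1569,208.1470), returning to the start.

; LightBurn 1.5.06
; GRBL device profile, absolute coords
G21
G90
G0 X45.1142 Y112.6090
M3 S613
G1 X98.6251 Y112.6090 F1827
G1 X98.6251 Y73.2146
G1 X45.1142 Y73.2146
G1 X45.1142 Y112.6090
M5
G0 X111.1569 Y208.1470
M3 S613
G1 X71.4194 Y221.5123 F1827
G1 X87.3716 Y105.9671
G1 X220.5565 Y150.3940
G1 X247.2007 Y173.8334
G1 X138.0245 Y48.4312
G1 X111.1569 Y208.1470
M5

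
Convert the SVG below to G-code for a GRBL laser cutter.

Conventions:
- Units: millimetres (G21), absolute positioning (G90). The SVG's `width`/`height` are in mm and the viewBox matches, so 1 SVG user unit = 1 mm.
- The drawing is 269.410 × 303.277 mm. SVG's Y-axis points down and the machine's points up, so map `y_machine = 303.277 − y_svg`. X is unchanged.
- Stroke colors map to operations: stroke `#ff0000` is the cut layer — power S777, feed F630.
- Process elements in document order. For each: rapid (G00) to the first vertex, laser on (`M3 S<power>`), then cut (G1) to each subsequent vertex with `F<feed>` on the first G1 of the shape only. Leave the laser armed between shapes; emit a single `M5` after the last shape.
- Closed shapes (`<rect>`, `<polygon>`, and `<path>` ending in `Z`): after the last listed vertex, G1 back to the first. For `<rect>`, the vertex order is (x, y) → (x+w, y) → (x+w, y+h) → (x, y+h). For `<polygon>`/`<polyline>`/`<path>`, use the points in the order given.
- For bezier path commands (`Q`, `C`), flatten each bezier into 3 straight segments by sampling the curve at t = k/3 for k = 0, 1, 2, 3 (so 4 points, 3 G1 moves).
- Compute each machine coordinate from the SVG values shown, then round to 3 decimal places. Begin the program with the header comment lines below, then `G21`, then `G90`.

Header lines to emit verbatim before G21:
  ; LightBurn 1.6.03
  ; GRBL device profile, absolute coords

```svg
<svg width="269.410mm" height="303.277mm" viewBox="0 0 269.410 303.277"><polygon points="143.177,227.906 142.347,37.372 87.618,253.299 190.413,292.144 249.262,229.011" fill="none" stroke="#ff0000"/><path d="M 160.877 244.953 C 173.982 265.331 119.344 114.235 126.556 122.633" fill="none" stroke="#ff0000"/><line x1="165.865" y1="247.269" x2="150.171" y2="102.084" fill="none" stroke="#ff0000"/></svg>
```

; LightBurn 1.6.03
; GRBL device profile, absolute coords
G21
G90
G00 X143.177 Y75.371
M3 S777
G1 X142.347 Y265.905 F630
G1 X87.618 Y49.978
G1 X190.413 Y11.133
G1 X249.262 Y74.266
G1 X143.177 Y75.371
G00 X160.877 Y58.324
M3 S777
G1 X156.201 Y82.846 F630
G1 X135.161 Y148.135
G1 X126.556 Y180.644
G00 X165.865 Y56.008
M3 S777
G1 X150.171 Y201.193 F630
M5

1 u = 1 mm; y_m = 303.277 − y.

[1] `<polygon>` closed polygon, #ff0000→cut S777 F630: (143.177,75.371) → (142.347,265.905) → (87.618,49.978) → (190.413,11.133) → (249.262,74.266) → (143.177,75.371) (closed)

[2] `<path>` cubic bezier, #ff0000→cut S777 F630: (160.877,58.324) → (156.201,82.846) → (135.161,148.135) → (126.556,180.644)

[3] `<line>` line segment, #ff0000→cut S777 F630: (165.865,56.008) → (150.171,201.193)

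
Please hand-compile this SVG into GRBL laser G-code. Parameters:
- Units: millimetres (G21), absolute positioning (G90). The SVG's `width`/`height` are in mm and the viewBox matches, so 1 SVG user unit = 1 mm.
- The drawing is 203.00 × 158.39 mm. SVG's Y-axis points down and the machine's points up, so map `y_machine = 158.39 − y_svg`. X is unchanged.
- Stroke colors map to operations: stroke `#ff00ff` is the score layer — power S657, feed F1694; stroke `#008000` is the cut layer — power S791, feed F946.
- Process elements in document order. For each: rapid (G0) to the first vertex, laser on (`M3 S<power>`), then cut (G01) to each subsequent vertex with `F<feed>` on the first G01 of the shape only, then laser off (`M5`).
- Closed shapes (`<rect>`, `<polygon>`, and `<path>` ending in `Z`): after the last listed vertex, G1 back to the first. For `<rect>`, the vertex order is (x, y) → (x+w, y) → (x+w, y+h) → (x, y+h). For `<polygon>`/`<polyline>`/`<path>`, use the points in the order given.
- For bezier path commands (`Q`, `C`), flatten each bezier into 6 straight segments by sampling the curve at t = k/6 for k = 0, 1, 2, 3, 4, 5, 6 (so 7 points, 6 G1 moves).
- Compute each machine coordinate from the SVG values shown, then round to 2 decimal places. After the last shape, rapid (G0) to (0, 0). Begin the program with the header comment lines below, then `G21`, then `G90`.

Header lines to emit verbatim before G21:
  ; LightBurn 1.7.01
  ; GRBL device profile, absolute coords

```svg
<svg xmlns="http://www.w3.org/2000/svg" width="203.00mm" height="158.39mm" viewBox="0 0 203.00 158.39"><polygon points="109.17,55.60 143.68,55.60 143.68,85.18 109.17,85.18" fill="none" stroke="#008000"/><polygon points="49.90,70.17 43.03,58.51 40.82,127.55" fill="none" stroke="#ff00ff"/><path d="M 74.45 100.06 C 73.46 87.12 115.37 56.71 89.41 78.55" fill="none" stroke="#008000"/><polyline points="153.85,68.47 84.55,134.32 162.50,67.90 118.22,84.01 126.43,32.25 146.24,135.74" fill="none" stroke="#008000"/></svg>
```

; LightBurn 1.7.01
; GRBL device profile, absolute coords
G21
G90
G0 X109.17 Y102.79
M3 S791
G01 X143.68 Y102.79 F946
G01 X143.68 Y73.21
G01 X109.17 Y73.21
G01 X109.17 Y102.79
M5
G0 X49.90 Y88.22
M3 S657
G01 X43.03 Y99.88 F1694
G01 X40.82 Y30.84
G01 X49.90 Y88.22
M5
G0 X74.45 Y58.33
M3 S791
G01 X77.02 Y65.93 F946
G01 X83.66 Y74.51
G01 X91.29 Y82.13
G01 X96.85 Y86.85
G01 X97.25 Y86.73
G01 X89.41 Y79.84
M5
G0 X153.85 Y89.92
M3 S791
G01 X84.55 Y24.07 F946
G01 X162.50 Y90.49
G01 X118.22 Y74.38
G01 X126.43 Y126.14
G01 X146.24 Y22.65
M5
G0 X0.00 Y0.00

Since the viewBox matches the mm dimensions, user units are millimetres directly. The only transform is the Y-flip y_m = 158.39 − y_svg.

Shape 1 is a rectangle drawn with `<polygon>`. Its stroke #008000 means cut at S791, F946. After flipping Y the toolpath is (109.17,102.79) → (143.68,102.79) → (143.68,73.21) → (109.17,73.21) → (109.17,102.79), returning to the start.

Shape 2 is a closed polygon drawn with `<polygon>`. Its stroke #ff00ff means score at S657, F1694. After flipping Y the toolpath is (49.90,88.22) → (43.03,99.88) → (40.82,30.84) → (49.90,88.22), returning to the start.

Shape 3 is a cubic bezier drawn with `<path>`. Its stroke #008000 means cut at S791, F946. After flipping Y the toolpath is (74.45,58.33) → (77.02,65.93) → (83.66,74.51) → (91.29,82.13) → (96.85,86.85) → (97.25,86.73) → (89.41,79.84).

Shape 4 is a open polyline drawn with `<polyline>`. Its stroke #008000 means cut at S791, F946. After flipping Y the toolpath is (153.85,89.92) → (84.55,24.07) → (162.50,90.49) → (118.22,74.38) → (126.43,126.14) → (146.24,22.65).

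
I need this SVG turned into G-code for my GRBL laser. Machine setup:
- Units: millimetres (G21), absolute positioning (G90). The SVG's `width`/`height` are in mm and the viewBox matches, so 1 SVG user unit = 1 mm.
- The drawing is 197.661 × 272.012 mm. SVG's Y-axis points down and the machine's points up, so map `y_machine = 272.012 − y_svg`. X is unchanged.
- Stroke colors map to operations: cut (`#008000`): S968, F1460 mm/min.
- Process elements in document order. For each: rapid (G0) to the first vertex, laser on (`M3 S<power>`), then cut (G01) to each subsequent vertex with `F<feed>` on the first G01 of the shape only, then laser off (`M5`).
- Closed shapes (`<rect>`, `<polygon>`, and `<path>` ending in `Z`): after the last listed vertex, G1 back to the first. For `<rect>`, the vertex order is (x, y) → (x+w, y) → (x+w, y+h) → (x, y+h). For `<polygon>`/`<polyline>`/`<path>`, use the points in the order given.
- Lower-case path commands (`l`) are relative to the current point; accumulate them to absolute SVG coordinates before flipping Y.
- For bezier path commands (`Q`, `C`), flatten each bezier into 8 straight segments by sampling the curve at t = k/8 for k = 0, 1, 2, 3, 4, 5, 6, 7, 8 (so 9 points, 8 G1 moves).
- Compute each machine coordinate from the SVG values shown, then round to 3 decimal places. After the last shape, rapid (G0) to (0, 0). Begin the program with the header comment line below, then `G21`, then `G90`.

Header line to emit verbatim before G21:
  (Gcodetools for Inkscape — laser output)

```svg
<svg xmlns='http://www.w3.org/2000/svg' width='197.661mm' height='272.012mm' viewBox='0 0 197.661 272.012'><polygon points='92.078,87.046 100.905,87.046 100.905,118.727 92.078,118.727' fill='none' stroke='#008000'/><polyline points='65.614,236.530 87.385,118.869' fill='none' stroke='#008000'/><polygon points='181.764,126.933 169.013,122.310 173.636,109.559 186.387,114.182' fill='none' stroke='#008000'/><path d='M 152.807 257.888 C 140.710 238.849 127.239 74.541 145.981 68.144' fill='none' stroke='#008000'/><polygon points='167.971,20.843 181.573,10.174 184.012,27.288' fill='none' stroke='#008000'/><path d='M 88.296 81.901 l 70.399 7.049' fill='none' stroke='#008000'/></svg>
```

1 u = 1 mm; y_m = 272.012 − y.

[1] `<polygon>` rectangle, #008000→cut S968 F1460: (92.078,184.966) → (100.905,184.966) → (100.905,153.285) → (92.078,153.285) → (92.078,184.966) (closed)

[2] `<polyline>` line segment, #008000→cut S968 F1460: (65.614,35.482) → (87.385,153.143)

[3] `<polygon>` regular polygon, #008000→cut S968 F1460: (181.764,145.079) → (169.013,149.702) → (173.636,162.453) → (186.387,157.830) → (181.764,145.079) (closed)

[4] `<path>` cubic bezier, #008000→cut S968 F1460: (152.807,14.124) → (148.272,27.481) → (144.001,50.904) → (140.389,80.840) → (137.829,113.737) → (136.715,146.041) → (137.440,174.199) → (140.397,194.659) → (145.981,203.868)

[5] `<polygon>` regular polygon, #008000→cut S968 F1460: (167.971,251.169) → (181.573,261.838) → (184.012,244.724) → (167.971,251.169) (closed)

[6] `<path>` line segment, #008000→cut S968 F1460: (88.296,190.111) → (158.695,183.062)

(Gcodetools for Inkscape — laser output)
G21
G90
G0 X92.078 Y184.966
M3 S968
G01 X100.905 Y184.966 F1460
G01 X100.905 Y153.285
G01 X92.078 Y153.285
G01 X92.078 Y184.966
M5
G0 X65.614 Y35.482
M3 S968
G01 X87.385 Y153.143 F1460
M5
G0 X181.764 Y145.079
M3 S968
G01 X169.013 Y149.702 F1460
G01 X173.636 Y162.453
G01 X186.387 Y157.830
G01 X181.764 Y145.079
M5
G0 X152.807 Y14.124
M3 S968
G01 X148.272 Y27.481 F1460
G01 X144.001 Y50.904
G01 X140.389 Y80.840
G01 X137.829 Y113.737
G01 X136.715 Y146.041
G01 X137.440 Y174.199
G01 X140.397 Y194.659
G01 X145.981 Y203.868
M5
G0 X167.971 Y251.169
M3 S968
G01 X181.573 Y261.838 F1460
G01 X184.012 Y244.724
G01 X167.971 Y251.169
M5
G0 X88.296 Y190.111
M3 S968
G01 X158.695 Y183.062 F1460
M5
G0 X0.000 Y0.000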